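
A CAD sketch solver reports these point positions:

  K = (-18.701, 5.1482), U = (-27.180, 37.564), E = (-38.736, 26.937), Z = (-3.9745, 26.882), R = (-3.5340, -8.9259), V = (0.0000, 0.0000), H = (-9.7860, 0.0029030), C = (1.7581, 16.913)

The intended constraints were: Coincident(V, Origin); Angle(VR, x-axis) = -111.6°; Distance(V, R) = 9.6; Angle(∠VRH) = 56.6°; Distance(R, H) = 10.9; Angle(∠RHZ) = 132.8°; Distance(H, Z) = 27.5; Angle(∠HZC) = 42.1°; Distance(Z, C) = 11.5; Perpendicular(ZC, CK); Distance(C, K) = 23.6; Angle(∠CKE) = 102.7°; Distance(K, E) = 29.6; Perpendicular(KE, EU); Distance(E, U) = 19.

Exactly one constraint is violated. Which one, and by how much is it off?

Distance(E, U) = 19 — off by 3.30.

V = (0.00, 0.00) ✓; VR at -111.6° ✓; |VR| = 9.600 ✓; ∠VRH = 56.60° ✓; |RH| = 10.90 ✓; ∠RHZ = 132.8° ✓; |HZ| = 27.50 ✓; ∠HZC = 42.10° ✓; |ZC| = 11.50 ✓; ∠(ZC, CK) = 90.00° ✓; |CK| = 23.60 ✓; ∠CKE = 102.7° ✓; |KE| = 29.60 ✓; ∠(KE, EU) = 90.00° ✓; |EU| = 15.70 ✗.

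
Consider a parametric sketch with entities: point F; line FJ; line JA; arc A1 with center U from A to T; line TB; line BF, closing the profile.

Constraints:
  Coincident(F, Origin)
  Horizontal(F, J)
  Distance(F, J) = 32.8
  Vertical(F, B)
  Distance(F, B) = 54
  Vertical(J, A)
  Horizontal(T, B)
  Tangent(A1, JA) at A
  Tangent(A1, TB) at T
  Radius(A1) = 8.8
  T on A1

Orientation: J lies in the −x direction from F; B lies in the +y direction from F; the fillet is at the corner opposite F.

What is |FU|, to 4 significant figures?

51.18

F is at the origin; FJ is horizontal with |FJ| = 32.8 and J on the −x side, so J = (-32.80, 0.000). FB is vertical with |FB| = 54.0 and B on the +y side, so B = (0.000, 54.00). The virtual corner opposite F is at (-32.80, 54.00). A1 meets JA tangentially, so UA is at right angles to JA and A1 meets TB tangentially, so UT is at right angles to TB, with radius 8.8, so the center U sits 8.8 in from both sides at U = (-24.00, 45.20). Then |FU| = |U − F| = 51.18.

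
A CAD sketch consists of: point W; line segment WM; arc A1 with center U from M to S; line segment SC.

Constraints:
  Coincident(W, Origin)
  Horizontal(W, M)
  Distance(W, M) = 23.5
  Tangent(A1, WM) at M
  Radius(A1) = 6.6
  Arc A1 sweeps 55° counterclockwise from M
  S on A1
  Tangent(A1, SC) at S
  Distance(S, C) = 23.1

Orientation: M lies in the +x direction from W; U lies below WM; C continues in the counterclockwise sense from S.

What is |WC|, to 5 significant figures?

22.270

W is at the origin; W and M share the same y with |WM| = 23.5 and M on the +x side, so M = (23.500, 0.0000). Since A1 is tangent to WM there, UM ⟂ WM, so U = M + (0, -6.6) = (23.500, -6.6000). On A1, M sits at bearing 90° from U; a 55° counterclockwise sweep puts S at bearing 145°, so S = U + 6.6·(cos 145°, sin 145°) = (18.094, -2.8144). Since A1 is tangent to SC there, US ⟂ SC, so SC runs along (−sin 145°, cos 145°); with |SC| = 23.1, C = (4.8440, -21.737). Then |WC| = |C − W| = 22.270.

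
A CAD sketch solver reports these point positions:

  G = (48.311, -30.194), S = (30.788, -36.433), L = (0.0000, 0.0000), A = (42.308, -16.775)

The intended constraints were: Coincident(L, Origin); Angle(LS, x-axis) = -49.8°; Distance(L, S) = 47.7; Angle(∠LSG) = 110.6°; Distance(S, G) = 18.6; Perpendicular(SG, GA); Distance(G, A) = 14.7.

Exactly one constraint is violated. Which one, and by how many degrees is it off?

Perpendicular(SG, GA) — off by 4.50°.

L = (0.00, 0.00) ✓; LS at -49.80° ✓; |LS| = 47.70 ✓; ∠LSG = 110.6° ✓; |SG| = 18.60 ✓; ∠(SG, GA) = 94.50° ✗; |GA| = 14.70 ✓.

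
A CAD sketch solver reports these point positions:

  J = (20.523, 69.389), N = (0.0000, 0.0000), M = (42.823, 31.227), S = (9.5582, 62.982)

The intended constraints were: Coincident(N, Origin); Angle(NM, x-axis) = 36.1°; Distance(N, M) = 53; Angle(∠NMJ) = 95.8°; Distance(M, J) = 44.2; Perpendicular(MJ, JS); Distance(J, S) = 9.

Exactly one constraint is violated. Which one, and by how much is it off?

Distance(J, S) = 9 — off by 3.70.

N = (0.00, 0.00) ✓; NM at 36.10° ✓; |NM| = 53.00 ✓; ∠NMJ = 95.80° ✓; |MJ| = 44.20 ✓; ∠(MJ, JS) = 90.00° ✓; |JS| = 12.70 ✗.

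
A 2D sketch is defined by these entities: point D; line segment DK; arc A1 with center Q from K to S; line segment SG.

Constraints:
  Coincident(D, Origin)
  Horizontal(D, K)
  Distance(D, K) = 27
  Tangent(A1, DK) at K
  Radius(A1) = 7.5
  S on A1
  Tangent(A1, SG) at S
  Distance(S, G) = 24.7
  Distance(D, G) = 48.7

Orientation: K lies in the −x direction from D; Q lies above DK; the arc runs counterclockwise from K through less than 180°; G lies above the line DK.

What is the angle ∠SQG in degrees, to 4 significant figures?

73.11°

Checks: |QS| = 7.500 ✓; ∠(QS, SG) = 90.00° ✓; |SG| = 24.70 ✓; |DG| = 48.70 ✓.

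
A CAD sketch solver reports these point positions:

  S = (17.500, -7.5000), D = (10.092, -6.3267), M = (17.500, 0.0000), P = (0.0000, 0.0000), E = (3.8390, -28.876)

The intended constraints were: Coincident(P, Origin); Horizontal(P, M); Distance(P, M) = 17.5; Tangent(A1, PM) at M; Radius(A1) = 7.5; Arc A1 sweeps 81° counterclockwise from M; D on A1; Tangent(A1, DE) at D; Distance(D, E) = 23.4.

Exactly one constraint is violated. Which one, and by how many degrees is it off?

Tangent(A1, DE) at D — off by 6.50°.

P = (0.00, 0.00) ✓; P.y = 0.00, M.y = 0.00 ✓; |PM| = 17.50 ✓; ∠(SM, MP) = 90.00° ✓; |SM| = 7.500 ✓; bearing(S→D) − bearing(S→M) = 81.00° ✓; |SD| = 7.500 ✓; ∠(SD, DE) = 96.50° ✗; |DE| = 23.40 ✓.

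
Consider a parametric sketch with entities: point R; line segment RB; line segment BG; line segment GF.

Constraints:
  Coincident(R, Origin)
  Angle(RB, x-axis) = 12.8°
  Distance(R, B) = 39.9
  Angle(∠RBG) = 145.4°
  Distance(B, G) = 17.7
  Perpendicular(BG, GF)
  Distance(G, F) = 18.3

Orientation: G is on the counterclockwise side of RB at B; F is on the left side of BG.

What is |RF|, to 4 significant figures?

50.73

R is at the origin; RB runs at 12.8° with length 39.9, so B = 39.9·(cos 12.8°, sin 12.8°) = (38.91, 8.840). ∠RBG = 145.4°, so BG runs at 12.8° + (180° − 145.4°) = 47.40° from the x-axis; with |BG| = 17.7, G = B + 17.7·(cos 47.40°, sin 47.40°) = (50.89, 21.87). The perpendicularity gives GF at right angles to BG; with |GF| = 18.3 on the left of BG, F = G + 18.3·(-0.7361, 0.6769) = (37.42, 34.26). Then |RF| = |F − R| = 50.73.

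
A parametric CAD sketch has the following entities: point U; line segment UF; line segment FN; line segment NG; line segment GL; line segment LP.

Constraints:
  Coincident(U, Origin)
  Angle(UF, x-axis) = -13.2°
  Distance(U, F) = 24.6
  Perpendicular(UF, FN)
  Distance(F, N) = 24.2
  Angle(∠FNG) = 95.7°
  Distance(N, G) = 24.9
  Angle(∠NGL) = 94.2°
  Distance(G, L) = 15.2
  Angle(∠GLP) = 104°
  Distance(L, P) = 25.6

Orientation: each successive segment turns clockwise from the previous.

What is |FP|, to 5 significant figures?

4.2007

U is at the origin; UF runs at -13.2° with length 24.6, so F = (23.950, -5.6174). UF ⟂ FN, so FN runs at -103.20°; with |FN| = 24.2, N = (18.424, -29.178). ∠FNG = 95.7° gives NG at 172.50° from the x-axis; with |NG| = 24.9, G = (-6.2630, -25.928). ∠NGL = 94.2° gives GL at 86.700° from the x-axis; with |GL| = 15.2, L = (-5.3881, -10.753). ∠GLP = 104.0° gives LP at 10.700° from the x-axis; with |LP| = 25.6, P = (19.767, -6.0001). Then |FP| = |P − F| = 4.2007.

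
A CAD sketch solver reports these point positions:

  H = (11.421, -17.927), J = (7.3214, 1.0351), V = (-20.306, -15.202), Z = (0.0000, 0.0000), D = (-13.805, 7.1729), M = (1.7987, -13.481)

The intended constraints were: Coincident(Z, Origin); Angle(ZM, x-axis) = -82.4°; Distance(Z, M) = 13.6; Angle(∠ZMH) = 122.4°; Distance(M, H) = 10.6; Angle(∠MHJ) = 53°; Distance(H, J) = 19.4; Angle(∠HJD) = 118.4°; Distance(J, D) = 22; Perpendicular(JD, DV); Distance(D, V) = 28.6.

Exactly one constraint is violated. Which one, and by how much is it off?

Distance(D, V) = 28.6 — off by 5.30.

Z = (0.00, 0.00) ✓; ZM at -82.40° ✓; |ZM| = 13.60 ✓; ∠ZMH = 122.4° ✓; |MH| = 10.60 ✓; ∠MHJ = 53.00° ✓; |HJ| = 19.40 ✓; ∠HJD = 118.4° ✓; |JD| = 22.00 ✓; ∠(JD, DV) = 90.00° ✓; |DV| = 23.30 ✗.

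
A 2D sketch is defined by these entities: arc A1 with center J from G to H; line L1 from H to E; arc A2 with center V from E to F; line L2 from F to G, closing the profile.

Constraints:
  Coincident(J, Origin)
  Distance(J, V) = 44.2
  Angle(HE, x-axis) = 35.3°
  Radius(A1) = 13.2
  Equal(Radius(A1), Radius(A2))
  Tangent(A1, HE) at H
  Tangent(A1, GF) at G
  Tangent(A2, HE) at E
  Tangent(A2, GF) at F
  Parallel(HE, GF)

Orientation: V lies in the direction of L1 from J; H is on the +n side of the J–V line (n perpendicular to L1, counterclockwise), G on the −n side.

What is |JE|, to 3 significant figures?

46.1

The slot axis is L1's direction at 35.3°, so u = (cos 35.3°, sin 35.3°) = (0.816, 0.578) and n = (−sin 35.3°, cos 35.3°) = (-0.578, 0.816). J is at the origin and V lies 44.2 along u from J, so V = 44.2·u = (36.1, 25.5). Tangency of A1 to both parallel lines with radius 13.2 puts H and G at J ± 13.2·n: H = (-7.63, 10.8), G = (7.63, -10.8). Equal radii place E and F the same way about V: E = V + 13.2·n = (28.4, 36.3), F = V − 13.2·n = (43.7, 14.8). Then |JE| = |E − J| = 46.1.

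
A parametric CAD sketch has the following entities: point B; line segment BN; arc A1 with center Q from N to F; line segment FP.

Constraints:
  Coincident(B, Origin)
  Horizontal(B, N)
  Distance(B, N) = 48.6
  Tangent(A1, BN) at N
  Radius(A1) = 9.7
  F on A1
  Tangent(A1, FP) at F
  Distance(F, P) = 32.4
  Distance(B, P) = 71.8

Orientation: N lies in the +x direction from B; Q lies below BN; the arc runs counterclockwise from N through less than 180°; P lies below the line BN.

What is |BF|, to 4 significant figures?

43.15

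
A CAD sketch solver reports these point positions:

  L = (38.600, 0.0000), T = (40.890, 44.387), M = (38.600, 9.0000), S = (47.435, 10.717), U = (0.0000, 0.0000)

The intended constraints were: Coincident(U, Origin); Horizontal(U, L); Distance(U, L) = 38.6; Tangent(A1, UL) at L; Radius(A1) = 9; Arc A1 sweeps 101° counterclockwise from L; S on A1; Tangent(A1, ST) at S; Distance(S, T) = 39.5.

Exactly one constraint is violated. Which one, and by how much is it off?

Distance(S, T) = 39.5 — off by 5.20.

U = (0.00, 0.00) ✓; U.y = 0.00, L.y = 0.00 ✓; |UL| = 38.60 ✓; ∠(ML, LU) = 90.00° ✓; |ML| = 9.000 ✓; bearing(M→S) − bearing(M→L) = 101.0° ✓; |MS| = 9.000 ✓; ∠(MS, ST) = 90.00° ✓; |ST| = 34.30 ✗.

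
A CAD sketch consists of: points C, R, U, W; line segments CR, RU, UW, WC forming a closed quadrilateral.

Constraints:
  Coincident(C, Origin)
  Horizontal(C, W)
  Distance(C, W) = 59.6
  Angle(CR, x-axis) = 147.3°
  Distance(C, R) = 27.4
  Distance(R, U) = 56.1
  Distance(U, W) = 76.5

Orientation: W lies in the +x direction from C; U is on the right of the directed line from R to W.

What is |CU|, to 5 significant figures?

39.272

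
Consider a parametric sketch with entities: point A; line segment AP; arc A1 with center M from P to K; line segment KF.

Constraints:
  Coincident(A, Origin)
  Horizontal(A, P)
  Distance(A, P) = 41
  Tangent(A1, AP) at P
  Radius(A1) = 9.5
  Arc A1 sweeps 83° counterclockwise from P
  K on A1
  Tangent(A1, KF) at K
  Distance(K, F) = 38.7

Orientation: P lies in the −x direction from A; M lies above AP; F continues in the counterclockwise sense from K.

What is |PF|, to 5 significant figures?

48.847

A is at the origin; AP is horizontal with |AP| = 41.0 and P on the −x side, so P = (-41.000, 0.0000). A1 meets AP tangentially, so MP is at right angles to AP, so M = P + (0, 9.5) = (-41.000, 9.5000). On A1, P sits at bearing -90° from M; an 83° counterclockwise sweep puts K at bearing -7°, so K = M + 9.5·(cos -7°, sin -7°) = (-31.571, 8.3422). A1 meets KF tangentially, so MK is at right angles to KF, so KF runs along (−sin -7°, cos -7°); with |KF| = 38.7, F = (-26.854, 46.754). Then |PF| = |F − P| = 48.847.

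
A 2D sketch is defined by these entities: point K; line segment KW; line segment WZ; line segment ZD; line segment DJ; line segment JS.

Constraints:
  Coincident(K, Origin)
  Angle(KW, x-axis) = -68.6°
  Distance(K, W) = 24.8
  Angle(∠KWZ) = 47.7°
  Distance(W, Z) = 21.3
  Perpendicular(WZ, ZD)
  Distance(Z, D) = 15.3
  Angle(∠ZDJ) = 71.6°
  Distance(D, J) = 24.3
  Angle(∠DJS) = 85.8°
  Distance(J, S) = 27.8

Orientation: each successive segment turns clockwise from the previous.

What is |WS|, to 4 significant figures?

20.12

∠ZDJ = 71.6° gives DJ at -39.30° from the x-axis; with |DJ| = 24.3, J = (13.41, -16.59). ∠DJS = 85.8° gives JS at -133.5° from the x-axis; with |JS| = 27.8, S = (-5.723, -36.75). Then |WS| = |S − W| = 20.12.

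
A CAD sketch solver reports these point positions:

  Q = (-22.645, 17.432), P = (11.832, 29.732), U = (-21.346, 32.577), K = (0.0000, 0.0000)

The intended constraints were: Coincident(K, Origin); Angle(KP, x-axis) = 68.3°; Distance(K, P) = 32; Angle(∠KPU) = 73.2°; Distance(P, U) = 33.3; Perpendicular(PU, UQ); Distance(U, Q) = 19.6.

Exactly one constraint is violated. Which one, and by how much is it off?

Distance(U, Q) = 19.6 — off by 4.40.

K = (0.00, 0.00) ✓; KP at 68.30° ✓; |KP| = 32.00 ✓; ∠KPU = 73.20° ✓; |PU| = 33.30 ✓; ∠(PU, UQ) = 90.00° ✓; |UQ| = 15.20 ✗.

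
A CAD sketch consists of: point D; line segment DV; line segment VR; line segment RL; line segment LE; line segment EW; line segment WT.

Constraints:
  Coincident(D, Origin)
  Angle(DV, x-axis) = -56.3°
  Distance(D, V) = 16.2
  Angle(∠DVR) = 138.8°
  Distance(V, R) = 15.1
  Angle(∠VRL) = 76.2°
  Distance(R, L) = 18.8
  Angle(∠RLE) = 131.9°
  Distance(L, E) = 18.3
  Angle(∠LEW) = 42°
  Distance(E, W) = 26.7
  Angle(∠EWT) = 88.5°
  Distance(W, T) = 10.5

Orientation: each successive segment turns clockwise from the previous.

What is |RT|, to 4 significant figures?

5.873

D is at the origin; DV runs at -56.3° with length 16.2, so V = (8.988, -13.48). ∠DVR = 138.8° gives VR at -97.50° from the x-axis; with |VR| = 15.1, R = (7.018, -28.45). ∠VRL = 76.2° gives RL at 158.7° from the x-axis; with |RL| = 18.8, L = (-10.50, -21.62). ∠RLE = 131.9° gives LE at 110.6° from the x-axis; with |LE| = 18.3, E = (-16.94, -4.489). ∠LEW = 42.0° gives EW at -27.40° from the x-axis; with |EW| = 26.7, W = (6.768, -16.78). ∠EWT = 88.5° gives WT at -118.9° from the x-axis; with |WT| = 10.5, T = (1.693, -25.97). Then |RT| = |T − R| = 5.873.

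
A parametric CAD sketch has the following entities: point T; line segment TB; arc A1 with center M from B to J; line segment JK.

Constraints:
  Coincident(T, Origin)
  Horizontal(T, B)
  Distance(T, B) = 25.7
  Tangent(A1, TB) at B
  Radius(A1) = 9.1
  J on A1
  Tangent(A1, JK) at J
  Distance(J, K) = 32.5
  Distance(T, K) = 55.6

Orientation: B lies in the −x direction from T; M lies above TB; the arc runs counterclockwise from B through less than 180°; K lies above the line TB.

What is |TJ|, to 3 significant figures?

23.5

T is at the origin; T and B share the same y with |TB| = 25.7 and B on the −x side, so B = (-25.7, 0.00). Since A1 is tangent to TB there, MB ⟂ TB, so M = B + (0, 9.1) = (-25.7, 9.10). Since MJ ⟂ JK (tangency), |MK| = √(9.1² + 32.5²) = 33.7 regardless of where J sits on A1. So K lies on both circle(T, 55.6) and circle(M, 33.7); the above-TB intersection is K = (-38.1, 40.5). J is the foot of the tangent from K: J = (-18.5, 14.6).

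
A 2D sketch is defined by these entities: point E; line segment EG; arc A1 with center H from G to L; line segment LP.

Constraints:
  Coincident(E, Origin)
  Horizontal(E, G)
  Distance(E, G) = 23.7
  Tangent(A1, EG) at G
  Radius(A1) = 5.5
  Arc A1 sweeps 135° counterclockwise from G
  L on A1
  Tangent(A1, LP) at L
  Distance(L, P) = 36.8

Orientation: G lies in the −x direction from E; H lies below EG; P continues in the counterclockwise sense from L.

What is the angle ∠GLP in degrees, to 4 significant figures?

112.5°

On A1, G sits at bearing 90° from H; a 135° counterclockwise sweep puts L at bearing 225°, so L = H + 5.5·(cos 225°, sin 225°) = (-27.59, -9.389). Tangency of A1 to LP means the radius HL is perpendicular to LP, so LP runs along (−sin 225°, cos 225°); with |LP| = 36.8, P = (-1.568, -35.41). Then cos ∠GLP = LG·LP / (|LG||LP|), giving 112.5°.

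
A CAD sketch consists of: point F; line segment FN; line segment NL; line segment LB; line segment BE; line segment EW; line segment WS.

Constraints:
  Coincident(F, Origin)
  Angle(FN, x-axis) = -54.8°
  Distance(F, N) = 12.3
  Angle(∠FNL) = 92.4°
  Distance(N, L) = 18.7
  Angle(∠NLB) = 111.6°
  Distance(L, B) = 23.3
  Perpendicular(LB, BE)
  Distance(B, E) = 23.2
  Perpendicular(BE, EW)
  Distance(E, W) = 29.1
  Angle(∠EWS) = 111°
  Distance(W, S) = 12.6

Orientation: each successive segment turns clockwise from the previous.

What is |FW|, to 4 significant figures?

10.18

F is at the origin; FN runs at -54.8° with length 12.3, so N = (7.090, -10.05). ∠FNL = 92.4° gives NL at -142.4° from the x-axis; with |NL| = 18.7, L = (-7.726, -21.46). ∠NLB = 111.6° gives LB at 149.2° from the x-axis; with |LB| = 23.3, B = (-27.74, -9.530). LB is perpendicular to BE, so BE runs at 59.20°; with |BE| = 23.2, E = (-15.86, 10.40). The perpendicularity gives EW at right angles to BE, so EW runs at -30.80°; with |EW| = 29.1, W = (9.136, -4.503). Then |FW| = |W − F| = 10.18.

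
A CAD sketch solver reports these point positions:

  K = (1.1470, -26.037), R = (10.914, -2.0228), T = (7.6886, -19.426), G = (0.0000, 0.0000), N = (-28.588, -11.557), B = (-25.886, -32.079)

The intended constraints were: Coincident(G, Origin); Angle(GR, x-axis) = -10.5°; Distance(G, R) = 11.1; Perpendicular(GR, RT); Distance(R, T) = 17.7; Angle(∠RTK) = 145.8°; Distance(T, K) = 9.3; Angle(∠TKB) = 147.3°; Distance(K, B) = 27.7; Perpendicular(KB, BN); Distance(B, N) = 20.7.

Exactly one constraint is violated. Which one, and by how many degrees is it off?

Perpendicular(KB, BN) — off by 5.10°.

G = (0.00, 0.00) ✓; GR at -10.50° ✓; |GR| = 11.10 ✓; ∠(GR, RT) = 90.00° ✓; |RT| = 17.70 ✓; ∠RTK = 145.8° ✓; |TK| = 9.300 ✓; ∠TKB = 147.3° ✓; |KB| = 27.70 ✓; ∠(KB, BN) = 95.10° ✗; |BN| = 20.70 ✓.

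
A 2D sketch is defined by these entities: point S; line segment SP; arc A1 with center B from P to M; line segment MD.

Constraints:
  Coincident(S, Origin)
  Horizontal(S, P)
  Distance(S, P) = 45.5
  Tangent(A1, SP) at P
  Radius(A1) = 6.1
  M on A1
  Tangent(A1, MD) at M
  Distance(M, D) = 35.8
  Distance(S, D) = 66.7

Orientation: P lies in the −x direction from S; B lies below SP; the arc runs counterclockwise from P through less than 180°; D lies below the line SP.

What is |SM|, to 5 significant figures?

51.952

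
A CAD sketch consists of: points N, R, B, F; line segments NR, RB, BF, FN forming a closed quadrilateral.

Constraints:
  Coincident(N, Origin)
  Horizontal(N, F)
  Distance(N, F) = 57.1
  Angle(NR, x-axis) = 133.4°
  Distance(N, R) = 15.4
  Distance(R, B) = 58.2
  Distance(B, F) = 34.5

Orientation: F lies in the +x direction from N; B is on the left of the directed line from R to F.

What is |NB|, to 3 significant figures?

54.2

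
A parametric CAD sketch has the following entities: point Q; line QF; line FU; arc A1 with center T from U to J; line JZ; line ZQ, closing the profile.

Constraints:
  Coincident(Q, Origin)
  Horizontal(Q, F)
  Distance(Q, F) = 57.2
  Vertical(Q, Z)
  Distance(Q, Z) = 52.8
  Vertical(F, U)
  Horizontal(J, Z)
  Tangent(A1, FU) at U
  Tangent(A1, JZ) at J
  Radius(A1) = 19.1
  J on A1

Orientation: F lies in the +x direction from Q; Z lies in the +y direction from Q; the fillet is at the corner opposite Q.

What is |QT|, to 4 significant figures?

50.87

Q and Z share the same x with |QZ| = 52.8 and Z on the +y side, so Z = (0.000, 52.80). The virtual corner opposite Q is at (57.20, 52.80). Tangency of A1 to FU means the radius TU is perpendicular to FU and A1 meets JZ tangentially, so TJ is at right angles to JZ, with radius 19.1, so the center T sits 19.1 in from both sides at T = (38.10, 33.70). Then |QT| = |T − Q| = 50.87.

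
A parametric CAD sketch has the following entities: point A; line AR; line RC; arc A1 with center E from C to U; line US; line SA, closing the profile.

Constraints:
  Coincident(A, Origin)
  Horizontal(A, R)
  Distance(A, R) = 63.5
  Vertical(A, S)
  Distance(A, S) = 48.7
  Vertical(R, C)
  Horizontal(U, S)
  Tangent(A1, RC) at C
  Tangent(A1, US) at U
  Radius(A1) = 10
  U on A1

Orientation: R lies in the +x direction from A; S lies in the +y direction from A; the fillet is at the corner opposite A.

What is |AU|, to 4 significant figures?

72.35

A is at the origin; A and R share the same y with |AR| = 63.5 and R on the +x side, so R = (63.50, 0.000). AS is vertical with |AS| = 48.7 and S on the +y side, so S = (0.000, 48.70). The virtual corner opposite A is at (63.50, 48.70). Tangency of A1 to RC means the radius EC is perpendicular to RC and since A1 is tangent to US there, EU ⟂ US, with radius 10.0, so the center E sits 10.0 in from both sides at E = (53.50, 38.70). That places the tangent points at C = (63.50, 38.70) on RC and U = (53.50, 48.70) on US. Then |AU| = |U − A| = 72.35.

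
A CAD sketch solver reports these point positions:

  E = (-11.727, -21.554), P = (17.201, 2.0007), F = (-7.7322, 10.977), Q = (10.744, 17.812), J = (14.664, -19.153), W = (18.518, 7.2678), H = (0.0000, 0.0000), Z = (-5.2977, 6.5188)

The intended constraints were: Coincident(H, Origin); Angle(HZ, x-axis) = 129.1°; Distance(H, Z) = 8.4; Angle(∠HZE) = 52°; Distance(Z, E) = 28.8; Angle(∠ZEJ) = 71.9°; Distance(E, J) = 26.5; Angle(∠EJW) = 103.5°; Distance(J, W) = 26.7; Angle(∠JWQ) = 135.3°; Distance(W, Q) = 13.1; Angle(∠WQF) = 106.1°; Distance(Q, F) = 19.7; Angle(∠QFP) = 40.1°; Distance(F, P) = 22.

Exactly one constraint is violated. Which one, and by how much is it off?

Distance(F, P) = 22 — off by 4.50.

H = (0.00, 0.00) ✓; HZ at 129.1° ✓; |HZ| = 8.400 ✓; ∠HZE = 52.00° ✓; |ZE| = 28.80 ✓; ∠ZEJ = 71.90° ✓; |EJ| = 26.50 ✓; ∠EJW = 103.5° ✓; |JW| = 26.70 ✓; ∠JWQ = 135.3° ✓; |WQ| = 13.10 ✓; ∠WQF = 106.1° ✓; |QF| = 19.70 ✓; ∠QFP = 40.10° ✓; |FP| = 26.50 ✗.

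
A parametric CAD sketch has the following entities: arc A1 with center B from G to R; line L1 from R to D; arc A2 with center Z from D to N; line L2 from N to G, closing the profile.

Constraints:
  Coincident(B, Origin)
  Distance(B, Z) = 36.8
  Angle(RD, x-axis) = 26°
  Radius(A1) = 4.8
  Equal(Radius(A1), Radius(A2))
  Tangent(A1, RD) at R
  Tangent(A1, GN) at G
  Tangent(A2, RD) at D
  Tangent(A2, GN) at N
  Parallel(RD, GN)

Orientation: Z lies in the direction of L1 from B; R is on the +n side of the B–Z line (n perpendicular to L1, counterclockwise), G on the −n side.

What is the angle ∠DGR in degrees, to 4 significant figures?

75.38°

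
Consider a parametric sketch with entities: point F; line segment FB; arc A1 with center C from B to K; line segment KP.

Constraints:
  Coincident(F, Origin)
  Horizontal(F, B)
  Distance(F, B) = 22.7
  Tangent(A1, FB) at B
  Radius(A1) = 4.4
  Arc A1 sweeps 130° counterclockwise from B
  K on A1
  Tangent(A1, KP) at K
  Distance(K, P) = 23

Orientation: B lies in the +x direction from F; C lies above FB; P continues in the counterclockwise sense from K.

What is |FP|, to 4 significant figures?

27.29

On A1, B sits at bearing -90° from C; a 130° counterclockwise sweep puts K at bearing 40°, so K = C + 4.4·(cos 40°, sin 40°) = (26.07, 7.228). Tangency of A1 to KP means the radius CK is perpendicular to KP, so KP runs along (−sin 40°, cos 40°); with |KP| = 23.0, P = (11.29, 24.85). Then |FP| = |P − F| = 27.29.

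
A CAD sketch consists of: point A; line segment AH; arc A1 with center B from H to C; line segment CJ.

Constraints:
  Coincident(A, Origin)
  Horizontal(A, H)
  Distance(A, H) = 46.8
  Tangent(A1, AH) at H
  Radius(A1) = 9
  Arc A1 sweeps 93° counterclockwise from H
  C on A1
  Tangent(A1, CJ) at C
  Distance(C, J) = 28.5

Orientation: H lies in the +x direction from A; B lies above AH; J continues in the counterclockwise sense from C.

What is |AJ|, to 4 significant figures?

66.23

On A1, H sits at bearing -90° from B; a 93° counterclockwise sweep puts C at bearing 3°, so C = B + 9.0·(cos 3°, sin 3°) = (55.79, 9.471). The tangent condition forces BC to be normal to CJ, so CJ runs along (−sin 3°, cos 3°); with |CJ| = 28.5, J = (54.30, 37.93). Then |AJ| = |J − A| = 66.23.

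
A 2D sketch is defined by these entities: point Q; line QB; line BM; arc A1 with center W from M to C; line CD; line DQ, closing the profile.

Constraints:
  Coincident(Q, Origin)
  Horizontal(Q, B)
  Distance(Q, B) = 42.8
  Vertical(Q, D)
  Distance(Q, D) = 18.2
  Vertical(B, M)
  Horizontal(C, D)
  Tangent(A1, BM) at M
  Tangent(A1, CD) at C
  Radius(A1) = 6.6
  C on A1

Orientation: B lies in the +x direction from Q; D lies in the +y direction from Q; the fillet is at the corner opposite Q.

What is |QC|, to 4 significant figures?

40.52

The virtual corner opposite Q is at (42.80, 18.20). Since A1 is tangent to BM there, WM ⟂ BM and since A1 is tangent to CD there, WC ⟂ CD, with radius 6.6, so the center W sits 6.6 in from both sides at W = (36.20, 11.60). That places the tangent points at M = (42.80, 11.60) on BM and C = (36.20, 18.20) on CD. Then |QC| = |C − Q| = 40.52.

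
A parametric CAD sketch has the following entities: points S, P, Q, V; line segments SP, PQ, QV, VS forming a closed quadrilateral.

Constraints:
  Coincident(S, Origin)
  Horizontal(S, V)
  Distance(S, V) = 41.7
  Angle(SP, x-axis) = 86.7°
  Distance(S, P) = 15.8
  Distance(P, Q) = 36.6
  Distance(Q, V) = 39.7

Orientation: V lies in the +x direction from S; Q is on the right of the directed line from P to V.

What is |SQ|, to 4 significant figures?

21.58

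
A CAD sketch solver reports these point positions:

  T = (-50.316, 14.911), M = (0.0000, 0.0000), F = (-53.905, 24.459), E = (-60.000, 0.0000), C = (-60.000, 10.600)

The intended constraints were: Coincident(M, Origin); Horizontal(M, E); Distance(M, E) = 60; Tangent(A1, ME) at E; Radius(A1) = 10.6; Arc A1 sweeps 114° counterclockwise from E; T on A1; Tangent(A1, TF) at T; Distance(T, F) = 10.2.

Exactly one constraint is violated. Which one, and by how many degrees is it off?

Tangent(A1, TF) at T — off by 3.40°.

M = (0.00, 0.00) ✓; M.y = 0.00, E.y = 0.00 ✓; |ME| = 60.00 ✓; ∠(CE, EM) = 90.00° ✓; |CE| = 10.60 ✓; bearing(C→T) − bearing(C→E) = 114.0° ✓; |CT| = 10.60 ✓; ∠(CT, TF) = 93.40° ✗; |TF| = 10.20 ✓.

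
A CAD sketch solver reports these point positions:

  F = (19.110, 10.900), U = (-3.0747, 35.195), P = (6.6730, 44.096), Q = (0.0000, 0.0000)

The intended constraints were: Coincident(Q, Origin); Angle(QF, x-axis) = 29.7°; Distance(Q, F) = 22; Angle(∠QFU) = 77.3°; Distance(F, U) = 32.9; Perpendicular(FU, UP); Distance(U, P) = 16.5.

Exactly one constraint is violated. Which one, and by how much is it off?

Distance(U, P) = 16.5 — off by 3.30.

Q = (0.00, 0.00) ✓; QF at 29.70° ✓; |QF| = 22.00 ✓; ∠QFU = 77.30° ✓; |FU| = 32.90 ✓; ∠(FU, UP) = 90.00° ✓; |UP| = 13.20 ✗.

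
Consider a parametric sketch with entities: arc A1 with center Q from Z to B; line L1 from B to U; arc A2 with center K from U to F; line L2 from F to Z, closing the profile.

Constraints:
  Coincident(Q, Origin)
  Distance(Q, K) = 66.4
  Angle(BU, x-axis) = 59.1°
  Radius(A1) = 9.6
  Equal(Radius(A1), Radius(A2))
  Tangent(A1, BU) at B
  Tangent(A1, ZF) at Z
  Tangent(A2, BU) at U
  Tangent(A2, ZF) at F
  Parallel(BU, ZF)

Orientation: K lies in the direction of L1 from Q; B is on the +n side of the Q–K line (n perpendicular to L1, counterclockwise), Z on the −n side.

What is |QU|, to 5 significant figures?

67.090

The slot axis is L1's direction at 59.1°, so u = (cos 59.1°, sin 59.1°) = (0.51354, 0.85806) and n = (−sin 59.1°, cos 59.1°) = (-0.85806, 0.51354). Q is at the origin and K lies 66.4 along u from Q, so K = 66.4·u = (34.099, 56.976). Tangency of A1 to both parallel lines with radius 9.6 puts B and Z at Q ± 9.6·n: B = (-8.2374, 4.9300), Z = (8.2374, -4.9300). Equal radii place U and F the same way about K: U = K + 9.6·n = (25.862, 61.906), F = K − 9.6·n = (42.337, 52.046). Then |QU| = |U − Q| = 67.090.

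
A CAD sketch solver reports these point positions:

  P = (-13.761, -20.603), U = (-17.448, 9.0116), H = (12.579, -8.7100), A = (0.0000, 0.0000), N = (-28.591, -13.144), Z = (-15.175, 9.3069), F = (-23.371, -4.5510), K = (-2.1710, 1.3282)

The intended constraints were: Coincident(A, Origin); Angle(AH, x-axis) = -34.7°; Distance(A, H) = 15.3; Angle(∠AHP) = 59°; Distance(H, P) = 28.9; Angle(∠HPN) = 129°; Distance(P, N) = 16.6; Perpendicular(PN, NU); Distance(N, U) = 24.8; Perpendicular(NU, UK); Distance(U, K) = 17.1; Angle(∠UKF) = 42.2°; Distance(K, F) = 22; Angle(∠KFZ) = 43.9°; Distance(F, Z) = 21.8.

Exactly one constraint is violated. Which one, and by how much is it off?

Distance(F, Z) = 21.8 — off by 5.70.

A = (0.00, 0.00) ✓; AH at -34.70° ✓; |AH| = 15.30 ✓; ∠AHP = 59.00° ✓; |HP| = 28.90 ✓; ∠HPN = 129.0° ✓; |PN| = 16.60 ✓; ∠(PN, NU) = 90.00° ✓; |NU| = 24.80 ✓; ∠(NU, UK) = 90.00° ✓; |UK| = 17.10 ✓; ∠UKF = 42.20° ✓; |KF| = 22.00 ✓; ∠KFZ = 43.90° ✓; |FZ| = 16.10 ✗.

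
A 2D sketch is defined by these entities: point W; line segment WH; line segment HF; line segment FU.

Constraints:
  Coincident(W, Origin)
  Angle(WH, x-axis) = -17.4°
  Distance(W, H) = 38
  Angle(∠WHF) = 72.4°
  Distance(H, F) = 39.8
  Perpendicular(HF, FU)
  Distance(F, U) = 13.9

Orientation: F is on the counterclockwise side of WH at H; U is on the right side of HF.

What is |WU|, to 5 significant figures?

57.564

W is at the origin; WH runs at -17.4° with length 38.0, so H = 38.0·(cos -17.4°, sin -17.4°) = (36.261, -11.364). ∠WHF = 72.4°, so HF runs at -17.4° + (180° − 72.4°) = 90.200° from the x-axis; with |HF| = 39.8, F = H + 39.8·(cos 90.200°, sin 90.200°) = (36.122, 28.436). The perpendicularity gives FU at right angles to HF; with |FU| = 13.9 on the right of HF, U = F + 13.9·(0.99999, 0.0034907) = (50.022, 28.485). Then |WU| = |U − W| = 57.564.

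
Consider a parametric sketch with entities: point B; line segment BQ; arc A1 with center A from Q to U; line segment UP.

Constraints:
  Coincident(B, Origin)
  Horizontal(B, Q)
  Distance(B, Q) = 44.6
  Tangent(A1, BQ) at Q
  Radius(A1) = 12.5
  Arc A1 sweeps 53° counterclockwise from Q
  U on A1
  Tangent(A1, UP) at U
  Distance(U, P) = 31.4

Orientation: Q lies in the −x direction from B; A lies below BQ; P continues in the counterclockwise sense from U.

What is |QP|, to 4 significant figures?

41.68

B is at the origin; BQ is horizontal with |BQ| = 44.6 and Q on the −x side, so Q = (-44.60, 0.000). A1 meets BQ tangentially, so AQ is at right angles to BQ, so A = Q + (0, -12.5) = (-44.60, -12.50). On A1, Q sits at bearing 90° from A; a 53° counterclockwise sweep puts U at bearing 143°, so U = A + 12.5·(cos 143°, sin 143°) = (-54.58, -4.977). Since A1 is tangent to UP there, AU ⟂ UP, so UP runs along (−sin 143°, cos 143°); with |UP| = 31.4, P = (-73.48, -30.05). Then |QP| = |P − Q| = 41.68.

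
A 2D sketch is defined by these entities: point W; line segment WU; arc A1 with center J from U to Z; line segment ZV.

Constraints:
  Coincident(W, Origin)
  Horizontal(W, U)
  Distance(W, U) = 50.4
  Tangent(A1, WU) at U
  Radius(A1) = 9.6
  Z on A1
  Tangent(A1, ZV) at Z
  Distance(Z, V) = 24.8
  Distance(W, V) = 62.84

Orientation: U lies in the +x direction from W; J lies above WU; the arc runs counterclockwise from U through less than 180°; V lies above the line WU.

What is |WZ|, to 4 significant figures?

60.82

W is at the origin; WU is horizontal with |WU| = 50.4 and U on the +x side, so U = (50.40, 0.000). Tangency of A1 to WU means the radius JU is perpendicular to WU, so J = U + (0, 9.6) = (50.40, 9.600). Since JZ ⟂ ZV (tangency), |JV| = √(9.6² + 24.8²) = 26.59 regardless of where Z sits on A1. So V lies on both circle(W, 62.84) and circle(J, 26.59); the above-WU intersection is V = (51.38, 36.18). Z is the foot of the tangent from V: Z = (59.47, 12.73).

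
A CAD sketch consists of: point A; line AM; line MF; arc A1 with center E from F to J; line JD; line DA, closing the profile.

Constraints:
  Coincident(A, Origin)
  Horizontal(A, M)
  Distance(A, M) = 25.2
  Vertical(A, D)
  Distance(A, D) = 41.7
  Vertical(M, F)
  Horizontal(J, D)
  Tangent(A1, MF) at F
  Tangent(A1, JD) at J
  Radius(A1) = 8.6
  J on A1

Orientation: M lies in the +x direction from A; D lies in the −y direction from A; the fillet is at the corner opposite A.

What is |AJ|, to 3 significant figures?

44.9

A is at the origin; A and M share the same y with |AM| = 25.2 and M on the +x side, so M = (25.2, 0.00). A and D share the same x with |AD| = 41.7 and D on the −y side, so D = (0.00, -41.7). The virtual corner opposite A is at (25.2, -41.7). The tangent condition forces EF to be normal to MF and the tangent condition forces EJ to be normal to JD, with radius 8.6, so the center E sits 8.6 in from both sides at E = (16.6, -33.1). That places the tangent points at F = (25.2, -33.1) on MF and J = (16.6, -41.7) on JD. Then |AJ| = |J − A| = 44.9.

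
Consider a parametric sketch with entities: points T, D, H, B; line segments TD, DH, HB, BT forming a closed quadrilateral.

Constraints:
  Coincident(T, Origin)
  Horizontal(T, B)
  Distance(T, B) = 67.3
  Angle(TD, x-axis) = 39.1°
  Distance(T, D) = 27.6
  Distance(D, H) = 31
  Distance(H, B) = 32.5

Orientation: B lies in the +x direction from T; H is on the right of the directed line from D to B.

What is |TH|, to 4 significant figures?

37.60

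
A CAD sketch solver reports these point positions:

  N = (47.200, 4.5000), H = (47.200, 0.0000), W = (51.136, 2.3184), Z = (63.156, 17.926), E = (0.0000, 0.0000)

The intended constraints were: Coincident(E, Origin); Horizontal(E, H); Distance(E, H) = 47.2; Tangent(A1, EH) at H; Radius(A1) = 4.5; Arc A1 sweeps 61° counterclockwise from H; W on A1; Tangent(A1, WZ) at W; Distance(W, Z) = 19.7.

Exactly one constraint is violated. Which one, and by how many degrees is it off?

Tangent(A1, WZ) at W — off by 8.60°.

E = (0.00, 0.00) ✓; E.y = 0.00, H.y = 0.00 ✓; |EH| = 47.20 ✓; ∠(NH, HE) = 90.00° ✓; |NH| = 4.500 ✓; bearing(N→W) − bearing(N→H) = 61.00° ✓; |NW| = 4.500 ✓; ∠(NW, WZ) = 98.60° ✗; |WZ| = 19.70 ✓.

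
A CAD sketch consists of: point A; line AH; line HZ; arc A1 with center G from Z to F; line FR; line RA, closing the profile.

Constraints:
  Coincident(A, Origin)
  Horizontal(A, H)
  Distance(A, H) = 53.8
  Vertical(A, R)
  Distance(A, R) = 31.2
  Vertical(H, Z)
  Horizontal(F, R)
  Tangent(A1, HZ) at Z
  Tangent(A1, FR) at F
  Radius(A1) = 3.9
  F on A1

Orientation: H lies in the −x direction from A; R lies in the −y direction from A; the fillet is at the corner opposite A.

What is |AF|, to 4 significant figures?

58.85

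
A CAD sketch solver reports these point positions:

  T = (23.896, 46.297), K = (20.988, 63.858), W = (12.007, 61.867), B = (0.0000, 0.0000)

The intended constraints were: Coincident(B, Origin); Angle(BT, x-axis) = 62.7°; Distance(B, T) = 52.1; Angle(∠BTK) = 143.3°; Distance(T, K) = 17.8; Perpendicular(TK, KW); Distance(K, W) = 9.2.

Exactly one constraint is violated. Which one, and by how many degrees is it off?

Perpendicular(TK, KW) — off by 3.10°.

B = (0.00, 0.00) ✓; BT at 62.70° ✓; |BT| = 52.10 ✓; ∠BTK = 143.3° ✓; |TK| = 17.80 ✓; ∠(TK, KW) = 93.10° ✗; |KW| = 9.199 ✓.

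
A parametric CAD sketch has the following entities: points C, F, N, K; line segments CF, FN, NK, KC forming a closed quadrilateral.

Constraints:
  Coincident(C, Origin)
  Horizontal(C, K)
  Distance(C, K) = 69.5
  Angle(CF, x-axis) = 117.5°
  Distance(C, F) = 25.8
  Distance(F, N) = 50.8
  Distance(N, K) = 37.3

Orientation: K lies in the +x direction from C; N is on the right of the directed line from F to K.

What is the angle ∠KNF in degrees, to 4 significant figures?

147.0°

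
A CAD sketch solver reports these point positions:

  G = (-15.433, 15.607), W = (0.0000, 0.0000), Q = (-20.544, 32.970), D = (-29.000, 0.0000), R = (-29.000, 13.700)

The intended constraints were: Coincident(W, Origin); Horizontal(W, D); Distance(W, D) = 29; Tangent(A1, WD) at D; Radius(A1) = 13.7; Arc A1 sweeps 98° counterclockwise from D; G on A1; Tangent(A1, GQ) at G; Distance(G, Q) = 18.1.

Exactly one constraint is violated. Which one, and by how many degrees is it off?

Tangent(A1, GQ) at G — off by 8.40°.

W = (0.00, 0.00) ✓; W.y = 0.00, D.y = 0.00 ✓; |WD| = 29.00 ✓; ∠(RD, DW) = 90.00° ✓; |RD| = 13.70 ✓; bearing(R→G) − bearing(R→D) = 98.00° ✓; |RG| = 13.70 ✓; ∠(RG, GQ) = 81.60° ✗; |GQ| = 18.10 ✓.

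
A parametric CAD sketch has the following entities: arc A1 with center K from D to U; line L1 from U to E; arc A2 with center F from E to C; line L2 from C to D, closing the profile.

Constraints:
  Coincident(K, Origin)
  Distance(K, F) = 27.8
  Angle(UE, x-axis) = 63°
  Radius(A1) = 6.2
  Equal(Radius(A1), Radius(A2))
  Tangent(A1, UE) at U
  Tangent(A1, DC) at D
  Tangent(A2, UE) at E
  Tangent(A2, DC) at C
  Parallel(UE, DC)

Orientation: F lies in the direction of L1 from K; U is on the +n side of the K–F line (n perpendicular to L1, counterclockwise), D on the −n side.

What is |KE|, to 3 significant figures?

28.5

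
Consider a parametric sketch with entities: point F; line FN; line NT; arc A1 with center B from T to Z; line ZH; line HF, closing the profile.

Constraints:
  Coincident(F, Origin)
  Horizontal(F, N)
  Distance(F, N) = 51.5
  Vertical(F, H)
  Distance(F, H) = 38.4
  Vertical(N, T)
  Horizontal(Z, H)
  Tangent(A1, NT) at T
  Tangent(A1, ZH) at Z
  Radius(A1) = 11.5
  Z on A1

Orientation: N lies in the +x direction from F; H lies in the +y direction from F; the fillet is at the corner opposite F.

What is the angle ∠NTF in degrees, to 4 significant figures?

62.42°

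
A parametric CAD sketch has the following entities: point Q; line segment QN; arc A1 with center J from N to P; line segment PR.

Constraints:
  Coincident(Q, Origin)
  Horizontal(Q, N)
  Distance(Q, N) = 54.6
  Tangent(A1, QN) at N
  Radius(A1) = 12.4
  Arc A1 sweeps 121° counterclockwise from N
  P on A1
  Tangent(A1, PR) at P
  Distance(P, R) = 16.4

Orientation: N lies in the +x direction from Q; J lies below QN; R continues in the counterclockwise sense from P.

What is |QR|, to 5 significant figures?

61.857

On A1, N sits at bearing 90° from J; a 121° counterclockwise sweep puts P at bearing 211°, so P = J + 12.4·(cos 211°, sin 211°) = (43.971, -18.786). Tangency of A1 to PR means the radius JP is perpendicular to PR, so PR runs along (−sin 211°, cos 211°); with |PR| = 16.4, R = (52.418, -32.844). Then |QR| = |R − Q| = 61.857.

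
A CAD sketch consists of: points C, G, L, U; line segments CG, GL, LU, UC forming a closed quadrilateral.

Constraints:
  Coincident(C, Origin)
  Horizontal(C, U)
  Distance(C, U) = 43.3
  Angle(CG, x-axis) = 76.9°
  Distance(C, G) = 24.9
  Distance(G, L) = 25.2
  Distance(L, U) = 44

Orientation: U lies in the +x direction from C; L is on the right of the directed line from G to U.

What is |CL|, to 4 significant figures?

0.7130

C is at the origin; CU is horizontal with |CU| = 43.3 and U in +x, so U = (43.3, 0). CG runs at 76.9° with |CG| = 24.9, so G = (5.644, 24.25). L is determined by |GL| = 25.2 and |LU| = 44.0 together: it lies at the intersection of circle(G, 25.2) and circle(U, 44.0). With |GU| = 44.79, the foot of the radical line on GU is 7.872 from G and the perpendicular offset is √(25.2² − 7.872²) = 23.94. Taking the right-of-GU solution: L = (-0.6998, -0.1365).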